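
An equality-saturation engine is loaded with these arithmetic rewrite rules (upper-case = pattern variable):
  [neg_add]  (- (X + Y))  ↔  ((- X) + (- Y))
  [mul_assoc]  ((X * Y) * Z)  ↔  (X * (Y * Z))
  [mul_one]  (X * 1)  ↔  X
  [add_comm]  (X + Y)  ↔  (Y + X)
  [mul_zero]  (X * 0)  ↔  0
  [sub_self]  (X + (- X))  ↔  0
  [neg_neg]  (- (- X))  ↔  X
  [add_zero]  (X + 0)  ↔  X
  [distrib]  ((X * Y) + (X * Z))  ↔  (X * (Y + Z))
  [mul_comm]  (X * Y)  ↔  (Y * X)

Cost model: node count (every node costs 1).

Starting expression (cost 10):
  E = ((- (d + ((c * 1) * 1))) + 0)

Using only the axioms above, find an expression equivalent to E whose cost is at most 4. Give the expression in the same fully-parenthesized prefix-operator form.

step 1: mul_one (→) rewrites (c * 1) into c, now ((- (d + (c * 1))) + 0)
step 2: mul_one (→) rewrites (c * 1) into c, now ((- (d + c)) + 0)
step 3: add_zero (→) rewrites ((- (d + c)) + 0) into (- (d + c)), reaching cost 4 (bound 4)

(- (d + c))   [cost 4]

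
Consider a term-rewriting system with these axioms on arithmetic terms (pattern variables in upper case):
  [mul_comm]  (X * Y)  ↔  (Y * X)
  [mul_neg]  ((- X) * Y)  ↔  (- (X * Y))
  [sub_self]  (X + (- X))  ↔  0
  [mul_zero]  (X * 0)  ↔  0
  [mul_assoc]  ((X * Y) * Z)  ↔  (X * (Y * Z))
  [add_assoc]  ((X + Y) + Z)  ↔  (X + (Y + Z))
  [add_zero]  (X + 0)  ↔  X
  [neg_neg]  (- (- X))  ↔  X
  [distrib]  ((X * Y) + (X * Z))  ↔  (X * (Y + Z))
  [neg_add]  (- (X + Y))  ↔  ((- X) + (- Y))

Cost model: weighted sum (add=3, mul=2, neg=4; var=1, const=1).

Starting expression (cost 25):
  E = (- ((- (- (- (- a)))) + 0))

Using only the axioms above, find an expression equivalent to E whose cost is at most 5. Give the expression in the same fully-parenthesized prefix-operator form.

(- a)   [cost 5]

1. [neg_neg →] (- (- (- (- a))))  →  (- (- a));  E = (- ((- (- a)) + 0))
2. [add_zero →] ((- (- a)) + 0)  →  (- (- a));  E = (- (- (- a)))
3. [neg_neg →] (- (- (- a)))  →  (- a);  cost 5 ≤ 5, done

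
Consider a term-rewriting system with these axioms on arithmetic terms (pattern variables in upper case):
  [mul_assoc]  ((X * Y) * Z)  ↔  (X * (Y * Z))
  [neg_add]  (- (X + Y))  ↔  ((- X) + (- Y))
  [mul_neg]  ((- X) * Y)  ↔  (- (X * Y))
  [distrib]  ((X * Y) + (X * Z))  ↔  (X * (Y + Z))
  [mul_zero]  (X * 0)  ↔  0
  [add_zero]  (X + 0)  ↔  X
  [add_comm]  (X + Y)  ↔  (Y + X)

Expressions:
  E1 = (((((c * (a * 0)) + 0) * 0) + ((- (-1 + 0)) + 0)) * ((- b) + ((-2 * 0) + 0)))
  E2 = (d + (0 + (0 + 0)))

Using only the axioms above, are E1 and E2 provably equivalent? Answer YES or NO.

NO

Every axiom is a valid identity, so a rewrite proof would force E1 and E2 to agree under every assignment.
At a=0, b=0, c=0, d=1: E1 = 0 but E2 = 1; they differ, so no derivation exists.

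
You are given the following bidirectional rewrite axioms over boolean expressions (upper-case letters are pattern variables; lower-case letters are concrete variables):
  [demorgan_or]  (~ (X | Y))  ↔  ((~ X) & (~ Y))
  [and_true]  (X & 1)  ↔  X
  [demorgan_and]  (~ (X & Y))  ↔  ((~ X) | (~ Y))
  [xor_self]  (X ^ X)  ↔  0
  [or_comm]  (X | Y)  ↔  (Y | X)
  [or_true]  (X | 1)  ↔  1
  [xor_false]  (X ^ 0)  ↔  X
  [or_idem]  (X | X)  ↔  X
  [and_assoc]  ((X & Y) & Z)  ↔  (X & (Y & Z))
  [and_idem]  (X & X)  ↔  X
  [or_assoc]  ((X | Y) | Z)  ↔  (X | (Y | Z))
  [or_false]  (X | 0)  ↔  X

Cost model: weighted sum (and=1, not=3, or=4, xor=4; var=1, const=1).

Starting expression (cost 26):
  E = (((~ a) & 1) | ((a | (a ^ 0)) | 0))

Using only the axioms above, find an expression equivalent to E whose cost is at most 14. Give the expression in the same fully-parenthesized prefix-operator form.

((~ a) | (a | 0))   [cost 14]

1. [xor_false →] (a ^ 0)  →  a;  E = (((~ a) & 1) | ((a | a) | 0))
2. [and_true →] ((~ a) & 1)  →  (~ a);  E = ((~ a) | ((a | a) | 0))
3. [or_idem →] (a | a)  →  a;  cost 14 ≤ 14, done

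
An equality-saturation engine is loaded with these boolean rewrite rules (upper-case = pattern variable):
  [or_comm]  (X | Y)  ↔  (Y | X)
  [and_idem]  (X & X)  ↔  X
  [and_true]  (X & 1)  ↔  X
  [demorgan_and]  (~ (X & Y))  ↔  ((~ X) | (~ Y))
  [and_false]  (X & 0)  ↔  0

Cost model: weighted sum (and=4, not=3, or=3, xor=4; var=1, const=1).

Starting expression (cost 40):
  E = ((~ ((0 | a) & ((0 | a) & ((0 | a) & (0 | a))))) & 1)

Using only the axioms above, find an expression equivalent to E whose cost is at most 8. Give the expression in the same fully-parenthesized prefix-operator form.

(~ (0 | a))   [cost 8]

1. [and_idem →] ((0 | a) & (0 | a))  →  (0 | a);  E = ((~ ((0 | a) & ((0 | a) & (0 | a)))) & 1)
2. [and_idem →] ((0 | a) & (0 | a))  →  (0 | a);  E = ((~ ((0 | a) & (0 | a))) & 1)
3. [and_idem →] ((0 | a) & (0 | a))  →  (0 | a);  E = ((~ (0 | a)) & 1)
4. [and_true →] ((~ (0 | a)) & 1)  →  (~ (0 | a));  cost 8 ≤ 8, done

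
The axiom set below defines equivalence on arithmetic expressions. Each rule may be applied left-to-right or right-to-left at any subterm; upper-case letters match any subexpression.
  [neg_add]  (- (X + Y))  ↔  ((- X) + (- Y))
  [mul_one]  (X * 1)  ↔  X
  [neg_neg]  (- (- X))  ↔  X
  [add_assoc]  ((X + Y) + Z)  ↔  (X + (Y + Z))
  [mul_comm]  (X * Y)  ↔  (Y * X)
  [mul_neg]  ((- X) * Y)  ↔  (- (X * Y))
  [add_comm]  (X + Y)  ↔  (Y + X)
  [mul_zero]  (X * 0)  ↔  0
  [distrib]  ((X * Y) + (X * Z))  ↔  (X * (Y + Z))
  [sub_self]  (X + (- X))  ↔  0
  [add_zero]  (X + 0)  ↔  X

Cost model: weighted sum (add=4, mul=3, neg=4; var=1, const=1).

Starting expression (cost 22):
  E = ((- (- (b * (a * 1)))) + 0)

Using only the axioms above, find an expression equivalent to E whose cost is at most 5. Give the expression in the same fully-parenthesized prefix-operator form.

(b * a)   [cost 5]

step 1: add_zero (→) rewrites ((- (- (b * (a * 1)))) + 0) into (- (- (b * (a * 1))))
step 2: neg_neg (→) rewrites (- (- (b * (a * 1)))) into (b * (a * 1))
step 3: mul_one (→) rewrites (a * 1) into a, reaching cost 5 (bound 5)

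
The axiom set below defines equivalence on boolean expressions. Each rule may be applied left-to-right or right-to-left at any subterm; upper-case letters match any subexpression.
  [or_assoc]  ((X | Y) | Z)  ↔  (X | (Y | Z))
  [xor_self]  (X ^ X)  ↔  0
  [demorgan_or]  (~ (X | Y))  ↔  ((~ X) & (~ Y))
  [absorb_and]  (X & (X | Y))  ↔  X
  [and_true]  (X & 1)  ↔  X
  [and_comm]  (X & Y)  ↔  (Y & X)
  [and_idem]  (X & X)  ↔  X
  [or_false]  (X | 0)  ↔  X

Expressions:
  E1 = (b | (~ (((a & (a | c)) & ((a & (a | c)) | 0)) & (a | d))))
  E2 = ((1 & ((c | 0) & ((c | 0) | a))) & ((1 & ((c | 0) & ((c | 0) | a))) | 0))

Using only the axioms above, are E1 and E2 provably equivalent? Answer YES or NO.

Every axiom is a valid identity, so a rewrite proof would force E1 and E2 to agree under every assignment.
At a=0, b=0, c=0, d=0: E1 = 1 but E2 = 0; they differ, so no derivation exists.

NO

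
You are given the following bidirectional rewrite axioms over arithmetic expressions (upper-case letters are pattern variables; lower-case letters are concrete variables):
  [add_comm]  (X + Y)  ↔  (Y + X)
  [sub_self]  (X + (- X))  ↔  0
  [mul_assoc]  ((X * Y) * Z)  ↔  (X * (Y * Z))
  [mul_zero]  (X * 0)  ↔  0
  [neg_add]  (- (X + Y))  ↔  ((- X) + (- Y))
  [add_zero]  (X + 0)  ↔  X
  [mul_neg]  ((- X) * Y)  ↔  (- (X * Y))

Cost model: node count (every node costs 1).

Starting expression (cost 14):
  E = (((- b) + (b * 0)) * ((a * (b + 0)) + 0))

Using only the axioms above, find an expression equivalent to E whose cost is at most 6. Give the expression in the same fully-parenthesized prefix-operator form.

((- b) * (a * b))   [cost 6]

(1) (b + 0)  =[add_zero →]=  b    ⊢ (((- b) + (b * 0)) * ((a * b) + 0))
(2) (b * 0)  =[mul_zero →]=  0    ⊢ (((- b) + 0) * ((a * b) + 0))
(3) ((a * b) + 0)  =[add_zero →]=  (a * b)    ⊢ (((- b) + 0) * (a * b))
(4) ((- b) + 0)  =[add_zero →]=  (- b)    ⊢ cost 6, within 6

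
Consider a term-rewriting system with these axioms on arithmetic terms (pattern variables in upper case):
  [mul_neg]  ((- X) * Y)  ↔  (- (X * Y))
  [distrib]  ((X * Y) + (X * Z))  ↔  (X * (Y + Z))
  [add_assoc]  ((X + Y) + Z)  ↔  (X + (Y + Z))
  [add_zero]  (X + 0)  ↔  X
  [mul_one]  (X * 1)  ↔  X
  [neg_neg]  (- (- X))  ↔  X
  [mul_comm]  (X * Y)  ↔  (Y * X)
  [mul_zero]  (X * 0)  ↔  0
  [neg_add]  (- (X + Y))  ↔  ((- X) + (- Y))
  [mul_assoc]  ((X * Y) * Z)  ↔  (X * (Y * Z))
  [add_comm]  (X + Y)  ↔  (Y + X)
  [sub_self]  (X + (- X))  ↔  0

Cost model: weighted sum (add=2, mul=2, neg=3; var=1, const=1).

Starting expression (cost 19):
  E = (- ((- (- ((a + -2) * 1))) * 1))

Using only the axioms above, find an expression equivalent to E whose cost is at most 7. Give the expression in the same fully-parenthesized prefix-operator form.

step 1: mul_one (→) rewrites ((- (- ((a + -2) * 1))) * 1) into (- (- ((a + -2) * 1))), now (- (- (- ((a + -2) * 1))))
step 2: mul_one (→) rewrites ((a + -2) * 1) into (a + -2), now (- (- (- (a + -2))))
step 3: neg_neg (→) rewrites (- (- (a + -2))) into (a + -2), reaching cost 7 (bound 7)

(- (a + -2))   [cost 7]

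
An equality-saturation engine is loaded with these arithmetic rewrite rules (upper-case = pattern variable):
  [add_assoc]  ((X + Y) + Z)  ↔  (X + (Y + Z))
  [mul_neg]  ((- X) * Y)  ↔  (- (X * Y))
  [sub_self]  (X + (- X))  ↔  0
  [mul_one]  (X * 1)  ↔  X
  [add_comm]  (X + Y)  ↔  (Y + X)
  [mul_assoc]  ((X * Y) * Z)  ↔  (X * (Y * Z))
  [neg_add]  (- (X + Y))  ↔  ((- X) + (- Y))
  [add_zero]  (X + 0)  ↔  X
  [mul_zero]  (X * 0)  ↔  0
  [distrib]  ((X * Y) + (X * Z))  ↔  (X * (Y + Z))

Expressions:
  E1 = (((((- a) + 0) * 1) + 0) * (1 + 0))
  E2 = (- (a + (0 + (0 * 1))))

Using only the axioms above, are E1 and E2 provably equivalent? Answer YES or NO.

YES

1. [mul_one →] (((- a) + 0) * 1)  →  ((- a) + 0);  E1 = ((((- a) + 0) + 0) * (1 + 0))
2. [add_zero →] (((- a) + 0) + 0)  →  ((- a) + 0);  E1 = (((- a) + 0) * (1 + 0))
3. [add_zero →] ((- a) + 0)  →  (- a);  E1 = ((- a) * (1 + 0))
4. [add_zero →] (1 + 0)  →  1;  E1 = ((- a) * 1)
5. [mul_neg →] ((- a) * 1)  →  (- (a * 1))
6. [mul_one →] (a * 1)  →  a;  E1 = (- a)
7. [add_zero ←] a  →  (a + 0);  E1 = (- (a + 0))
8. [add_zero ←] 0  →  (0 + 0);  E1 = (- (a + (0 + 0)))
9. [mul_one ←] 0  →  (0 * 1);  this is E2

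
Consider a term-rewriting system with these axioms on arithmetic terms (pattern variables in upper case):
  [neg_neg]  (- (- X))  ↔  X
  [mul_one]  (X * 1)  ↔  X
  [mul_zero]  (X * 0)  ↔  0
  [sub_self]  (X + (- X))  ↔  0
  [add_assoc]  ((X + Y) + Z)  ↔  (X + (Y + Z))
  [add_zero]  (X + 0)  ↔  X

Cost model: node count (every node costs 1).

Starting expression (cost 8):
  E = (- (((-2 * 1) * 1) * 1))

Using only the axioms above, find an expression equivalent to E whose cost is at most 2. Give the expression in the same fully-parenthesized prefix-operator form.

(- -2)   [cost 2]

(1) (-2 * 1)  =[mul_one →]=  -2    ⊢ (- ((-2 * 1) * 1))
(2) (-2 * 1)  =[mul_one →]=  -2    ⊢ (- (-2 * 1))
(3) (-2 * 1)  =[mul_one →]=  -2    ⊢ cost 2, within 2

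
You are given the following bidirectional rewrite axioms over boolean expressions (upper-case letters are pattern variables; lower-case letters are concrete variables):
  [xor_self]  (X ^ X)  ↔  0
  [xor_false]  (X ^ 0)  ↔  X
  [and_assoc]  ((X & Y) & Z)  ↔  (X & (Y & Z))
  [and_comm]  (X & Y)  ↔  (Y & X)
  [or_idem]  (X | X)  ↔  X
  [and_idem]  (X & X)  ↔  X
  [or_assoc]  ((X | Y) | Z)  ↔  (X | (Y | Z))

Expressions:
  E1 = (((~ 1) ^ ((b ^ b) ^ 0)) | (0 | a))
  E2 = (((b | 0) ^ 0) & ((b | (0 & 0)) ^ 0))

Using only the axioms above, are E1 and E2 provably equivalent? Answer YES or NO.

NO

Every axiom is a valid identity, so a rewrite proof would force E1 and E2 to agree under every assignment.
At a=0, b=1: E1 = 0 but E2 = 1; they differ, so no derivation exists.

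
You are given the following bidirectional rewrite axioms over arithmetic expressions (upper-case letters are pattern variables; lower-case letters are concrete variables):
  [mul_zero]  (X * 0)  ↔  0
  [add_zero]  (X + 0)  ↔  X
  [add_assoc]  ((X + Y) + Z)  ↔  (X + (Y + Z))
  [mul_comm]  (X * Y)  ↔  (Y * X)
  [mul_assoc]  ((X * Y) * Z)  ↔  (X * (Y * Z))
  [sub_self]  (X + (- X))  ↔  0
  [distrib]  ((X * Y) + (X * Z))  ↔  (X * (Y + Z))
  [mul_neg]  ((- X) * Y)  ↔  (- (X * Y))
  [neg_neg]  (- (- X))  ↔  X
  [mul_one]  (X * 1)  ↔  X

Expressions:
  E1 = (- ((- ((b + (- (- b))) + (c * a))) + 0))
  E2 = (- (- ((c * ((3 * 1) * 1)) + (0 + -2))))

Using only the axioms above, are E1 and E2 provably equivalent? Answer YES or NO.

All listed rules preserve value, hence provable equivalence implies equal values everywhere; look for a separating assignment.
a=0, b=0, c=0 gives E1 ↦ 0, E2 ↦ -2; values differ ⇒ not provably equivalent.

NO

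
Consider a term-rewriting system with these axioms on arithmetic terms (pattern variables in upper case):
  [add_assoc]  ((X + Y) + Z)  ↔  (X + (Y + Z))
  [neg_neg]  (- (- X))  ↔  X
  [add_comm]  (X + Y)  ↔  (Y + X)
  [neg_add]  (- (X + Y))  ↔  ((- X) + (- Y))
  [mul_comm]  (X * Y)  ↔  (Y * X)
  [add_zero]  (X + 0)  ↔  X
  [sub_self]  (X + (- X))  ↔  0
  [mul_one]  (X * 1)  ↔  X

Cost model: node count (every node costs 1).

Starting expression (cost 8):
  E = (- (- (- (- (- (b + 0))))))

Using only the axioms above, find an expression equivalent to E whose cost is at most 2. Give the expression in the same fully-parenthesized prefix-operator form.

(- b)   [cost 2]

step 1: neg_neg (→) rewrites (- (- (- (- (b + 0))))) into (- (- (b + 0))), now (- (- (- (b + 0))))
step 2: add_zero (→) rewrites (b + 0) into b, now (- (- (- b)))
step 3: neg_neg (→) rewrites (- (- b)) into b, reaching cost 2 (bound 2)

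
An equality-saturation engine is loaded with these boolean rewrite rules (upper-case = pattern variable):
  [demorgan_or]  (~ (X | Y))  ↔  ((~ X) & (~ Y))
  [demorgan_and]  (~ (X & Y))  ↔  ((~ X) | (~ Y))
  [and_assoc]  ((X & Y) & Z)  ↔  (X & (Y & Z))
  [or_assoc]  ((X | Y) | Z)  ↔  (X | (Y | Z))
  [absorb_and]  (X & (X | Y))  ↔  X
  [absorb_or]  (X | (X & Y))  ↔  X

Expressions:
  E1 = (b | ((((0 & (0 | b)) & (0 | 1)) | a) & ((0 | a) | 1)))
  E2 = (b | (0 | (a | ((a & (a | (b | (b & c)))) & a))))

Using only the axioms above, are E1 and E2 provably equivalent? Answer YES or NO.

1. [absorb_and →] (0 & (0 | b))  →  0;  E1 = (b | (((0 & (0 | 1)) | a) & ((0 | a) | 1)))
2. [absorb_and →] (0 & (0 | 1))  →  0;  E1 = (b | ((0 | a) & ((0 | a) | 1)))
3. [absorb_and →] ((0 | a) & ((0 | a) | 1))  →  (0 | a);  E1 = (b | (0 | a))
4. [absorb_or ←] a  →  (a | (a & a));  E1 = (b | (0 | (a | (a & a))))
5. [absorb_and ←] a  →  (a & (a | b));  E1 = (b | (0 | (a | ((a & (a | b)) & a))))
6. [absorb_or ←] b  →  (b | (b & c));  this is E2

YES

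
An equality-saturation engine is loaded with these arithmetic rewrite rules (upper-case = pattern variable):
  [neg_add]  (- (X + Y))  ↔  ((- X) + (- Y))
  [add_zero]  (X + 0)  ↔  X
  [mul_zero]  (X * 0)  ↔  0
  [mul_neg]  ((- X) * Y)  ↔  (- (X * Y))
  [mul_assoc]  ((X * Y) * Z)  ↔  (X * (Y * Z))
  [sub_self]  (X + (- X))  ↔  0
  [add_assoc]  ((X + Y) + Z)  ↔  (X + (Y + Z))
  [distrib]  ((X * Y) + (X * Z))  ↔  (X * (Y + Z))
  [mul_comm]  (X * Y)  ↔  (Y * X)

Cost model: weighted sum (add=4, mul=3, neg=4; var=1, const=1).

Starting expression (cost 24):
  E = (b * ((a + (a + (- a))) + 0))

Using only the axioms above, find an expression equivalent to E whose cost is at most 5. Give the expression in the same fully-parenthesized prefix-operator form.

(b * a)   [cost 5]

1. [sub_self →] (a + (- a))  →  0;  E = (b * ((a + 0) + 0))
2. [add_zero →] ((a + 0) + 0)  →  (a + 0);  E = (b * (a + 0))
3. [add_zero →] (a + 0)  →  a;  cost 5 ≤ 5, done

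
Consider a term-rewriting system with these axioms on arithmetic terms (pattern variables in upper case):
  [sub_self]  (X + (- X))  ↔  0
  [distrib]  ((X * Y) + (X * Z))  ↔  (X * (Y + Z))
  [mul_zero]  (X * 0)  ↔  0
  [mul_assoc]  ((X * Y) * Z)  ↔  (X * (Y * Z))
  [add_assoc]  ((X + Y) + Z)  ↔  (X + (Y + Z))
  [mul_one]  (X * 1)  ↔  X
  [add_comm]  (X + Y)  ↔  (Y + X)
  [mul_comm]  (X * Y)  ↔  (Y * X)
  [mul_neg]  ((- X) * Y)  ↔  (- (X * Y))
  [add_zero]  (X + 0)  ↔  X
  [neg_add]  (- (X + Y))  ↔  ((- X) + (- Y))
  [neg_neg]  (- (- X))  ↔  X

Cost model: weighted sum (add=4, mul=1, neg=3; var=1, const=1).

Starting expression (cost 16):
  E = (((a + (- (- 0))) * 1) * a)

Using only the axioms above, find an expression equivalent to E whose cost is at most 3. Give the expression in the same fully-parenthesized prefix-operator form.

(a * a)   [cost 3]

1. [neg_neg →] (- (- 0))  →  0;  E = (((a + 0) * 1) * a)
2. [add_zero →] (a + 0)  →  a;  E = ((a * 1) * a)
3. [mul_one →] (a * 1)  →  a;  cost 3 ≤ 3, done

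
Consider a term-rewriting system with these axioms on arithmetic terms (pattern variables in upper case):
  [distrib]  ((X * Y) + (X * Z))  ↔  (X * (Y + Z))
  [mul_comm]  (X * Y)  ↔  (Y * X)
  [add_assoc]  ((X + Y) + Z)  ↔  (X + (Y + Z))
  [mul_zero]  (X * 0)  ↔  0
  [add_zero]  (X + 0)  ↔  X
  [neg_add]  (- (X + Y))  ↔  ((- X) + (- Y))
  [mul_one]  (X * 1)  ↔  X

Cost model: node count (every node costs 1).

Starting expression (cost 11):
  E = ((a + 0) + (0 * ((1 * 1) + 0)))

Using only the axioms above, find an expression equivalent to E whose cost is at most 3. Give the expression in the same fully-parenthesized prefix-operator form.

step 1: mul_one (→) rewrites (1 * 1) into 1, now ((a + 0) + (0 * (1 + 0)))
step 2: add_zero (→) rewrites (1 + 0) into 1, now ((a + 0) + (0 * 1))
step 3: mul_one (→) rewrites (0 * 1) into 0, now ((a + 0) + 0)
step 4: add_zero (→) rewrites (a + 0) into a, reaching cost 3 (bound 3)

(a + 0)   [cost 3]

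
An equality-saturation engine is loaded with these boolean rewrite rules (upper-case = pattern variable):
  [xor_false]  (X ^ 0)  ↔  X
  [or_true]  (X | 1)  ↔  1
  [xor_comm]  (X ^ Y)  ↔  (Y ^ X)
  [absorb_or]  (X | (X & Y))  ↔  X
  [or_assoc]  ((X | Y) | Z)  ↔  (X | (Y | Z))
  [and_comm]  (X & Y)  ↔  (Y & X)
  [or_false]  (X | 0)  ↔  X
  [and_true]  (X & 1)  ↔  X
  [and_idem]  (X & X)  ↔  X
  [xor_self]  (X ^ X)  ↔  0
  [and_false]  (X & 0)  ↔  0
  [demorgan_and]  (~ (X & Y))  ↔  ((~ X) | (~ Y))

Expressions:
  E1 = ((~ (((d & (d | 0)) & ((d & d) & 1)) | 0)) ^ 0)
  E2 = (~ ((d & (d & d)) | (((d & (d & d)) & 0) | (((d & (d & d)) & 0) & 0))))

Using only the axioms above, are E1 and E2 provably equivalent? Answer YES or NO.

YES

(1) (((d & (d | 0)) & ((d & d) & 1)) | 0)  =[or_false →]=  ((d & (d | 0)) & ((d & d) & 1))    ⊢ ((~ ((d & (d | 0)) & ((d & d) & 1))) ^ 0)
(2) (d | 0)  =[or_false →]=  d    ⊢ ((~ ((d & d) & ((d & d) & 1))) ^ 0)
(3) (d & d)  =[and_idem →]=  d    ⊢ ((~ (d & ((d & d) & 1))) ^ 0)
(4) (d & ((d & d) & 1))  =[and_comm →]=  (((d & d) & 1) & d)    ⊢ ((~ (((d & d) & 1) & d)) ^ 0)
(5) ((~ (((d & d) & 1) & d)) ^ 0)  =[xor_false →]=  (~ (((d & d) & 1) & d))
(6) ((d & d) & 1)  =[and_true →]=  (d & d)    ⊢ (~ ((d & d) & d))
(7) (d & d)  =[and_idem →]=  d    ⊢ (~ (d & d))
(8) d  =[and_idem ←]=  (d & d)    ⊢ (~ (d & (d & d)))
(9) (d & (d & d))  =[absorb_or ←]=  ((d & (d & d)) | ((d & (d & d)) & 0))    ⊢ (~ ((d & (d & d)) | ((d & (d & d)) & 0)))
(10) ((d & (d & d)) & 0)  =[absorb_or ←]=  (((d & (d & d)) & 0) | (((d & (d & d)) & 0) & 0))    ⊢ E2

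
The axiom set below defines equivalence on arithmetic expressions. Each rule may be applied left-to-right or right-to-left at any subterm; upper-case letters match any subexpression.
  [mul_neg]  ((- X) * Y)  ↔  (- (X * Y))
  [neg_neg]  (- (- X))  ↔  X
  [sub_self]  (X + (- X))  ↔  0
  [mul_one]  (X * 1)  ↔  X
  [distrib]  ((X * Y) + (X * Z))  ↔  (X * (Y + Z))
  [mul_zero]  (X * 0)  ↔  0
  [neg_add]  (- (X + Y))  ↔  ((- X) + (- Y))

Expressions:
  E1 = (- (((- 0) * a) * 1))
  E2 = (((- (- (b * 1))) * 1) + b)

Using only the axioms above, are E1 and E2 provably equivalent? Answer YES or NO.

All listed rules preserve value, hence provable equivalence implies equal values everywhere; look for a separating assignment.
a=0, b=1 gives E1 ↦ 0, E2 ↦ 2; values differ ⇒ not provably equivalent.

NO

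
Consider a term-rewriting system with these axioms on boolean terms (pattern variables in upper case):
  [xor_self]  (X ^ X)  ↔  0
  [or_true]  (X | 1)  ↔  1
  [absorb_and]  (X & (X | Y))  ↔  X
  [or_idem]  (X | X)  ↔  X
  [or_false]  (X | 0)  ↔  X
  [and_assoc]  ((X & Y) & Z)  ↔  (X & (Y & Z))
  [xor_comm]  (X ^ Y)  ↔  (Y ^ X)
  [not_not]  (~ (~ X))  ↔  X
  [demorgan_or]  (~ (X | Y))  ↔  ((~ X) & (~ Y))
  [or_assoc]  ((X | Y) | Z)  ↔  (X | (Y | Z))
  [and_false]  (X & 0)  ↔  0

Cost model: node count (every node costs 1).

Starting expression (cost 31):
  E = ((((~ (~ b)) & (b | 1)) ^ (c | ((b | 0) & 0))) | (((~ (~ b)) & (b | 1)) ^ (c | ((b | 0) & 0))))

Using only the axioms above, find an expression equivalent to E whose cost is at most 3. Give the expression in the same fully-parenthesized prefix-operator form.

(b ^ c)   [cost 3]

1. [or_idem →] ((((~ (~ b)) & (b | 1)) ^ (c | ((b | 0) & 0))) | (((~ (~ b)) & (b | 1)) ^ (c | ((b | 0) & 0))))  →  (((~ (~ b)) & (b | 1)) ^ (c | ((b | 0) & 0)))
2. [not_not →] (~ (~ b))  →  b;  E = ((b & (b | 1)) ^ (c | ((b | 0) & 0)))
3. [absorb_and →] (b & (b | 1))  →  b;  E = (b ^ (c | ((b | 0) & 0)))
4. [or_false →] (b | 0)  →  b;  E = (b ^ (c | (b & 0)))
5. [and_false →] (b & 0)  →  0;  E = (b ^ (c | 0))
6. [or_false →] (c | 0)  →  c;  cost 3 ≤ 3, done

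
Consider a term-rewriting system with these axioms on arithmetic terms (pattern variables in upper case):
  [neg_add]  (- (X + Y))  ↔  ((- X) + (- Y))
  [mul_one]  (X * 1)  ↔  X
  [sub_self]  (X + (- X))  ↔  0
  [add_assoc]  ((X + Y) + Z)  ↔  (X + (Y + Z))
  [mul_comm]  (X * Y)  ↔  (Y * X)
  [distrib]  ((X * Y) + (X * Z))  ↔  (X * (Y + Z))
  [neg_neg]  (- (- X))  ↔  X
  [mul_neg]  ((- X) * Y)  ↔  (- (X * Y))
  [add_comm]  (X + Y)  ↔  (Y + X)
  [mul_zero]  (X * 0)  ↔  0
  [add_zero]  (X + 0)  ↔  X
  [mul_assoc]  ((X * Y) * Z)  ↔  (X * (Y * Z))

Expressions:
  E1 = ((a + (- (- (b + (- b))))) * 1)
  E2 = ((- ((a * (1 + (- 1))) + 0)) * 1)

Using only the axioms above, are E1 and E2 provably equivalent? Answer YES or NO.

NO

Every axiom is a valid identity, so a rewrite proof would force E1 and E2 to agree under every assignment.
At a=1, b=0: E1 = 1 but E2 = 0; they differ, so no derivation exists.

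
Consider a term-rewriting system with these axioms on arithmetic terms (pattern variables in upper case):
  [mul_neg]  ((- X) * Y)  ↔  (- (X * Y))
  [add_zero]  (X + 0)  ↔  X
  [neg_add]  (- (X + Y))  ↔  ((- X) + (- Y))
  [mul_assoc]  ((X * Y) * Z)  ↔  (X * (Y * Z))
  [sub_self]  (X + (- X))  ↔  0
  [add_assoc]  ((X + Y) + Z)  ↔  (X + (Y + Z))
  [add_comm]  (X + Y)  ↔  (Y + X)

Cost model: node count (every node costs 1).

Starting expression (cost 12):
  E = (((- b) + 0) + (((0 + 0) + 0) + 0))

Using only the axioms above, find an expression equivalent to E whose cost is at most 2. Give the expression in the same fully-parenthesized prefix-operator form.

1. [add_zero →] ((0 + 0) + 0)  →  (0 + 0);  E = (((- b) + 0) + ((0 + 0) + 0))
2. [add_zero →] ((0 + 0) + 0)  →  (0 + 0);  E = (((- b) + 0) + (0 + 0))
3. [add_zero →] (0 + 0)  →  0;  E = (((- b) + 0) + 0)
4. [add_zero →] ((- b) + 0)  →  (- b);  E = ((- b) + 0)
5. [add_zero →] ((- b) + 0)  →  (- b);  cost 2 ≤ 2, done

(- b)   [cost 2]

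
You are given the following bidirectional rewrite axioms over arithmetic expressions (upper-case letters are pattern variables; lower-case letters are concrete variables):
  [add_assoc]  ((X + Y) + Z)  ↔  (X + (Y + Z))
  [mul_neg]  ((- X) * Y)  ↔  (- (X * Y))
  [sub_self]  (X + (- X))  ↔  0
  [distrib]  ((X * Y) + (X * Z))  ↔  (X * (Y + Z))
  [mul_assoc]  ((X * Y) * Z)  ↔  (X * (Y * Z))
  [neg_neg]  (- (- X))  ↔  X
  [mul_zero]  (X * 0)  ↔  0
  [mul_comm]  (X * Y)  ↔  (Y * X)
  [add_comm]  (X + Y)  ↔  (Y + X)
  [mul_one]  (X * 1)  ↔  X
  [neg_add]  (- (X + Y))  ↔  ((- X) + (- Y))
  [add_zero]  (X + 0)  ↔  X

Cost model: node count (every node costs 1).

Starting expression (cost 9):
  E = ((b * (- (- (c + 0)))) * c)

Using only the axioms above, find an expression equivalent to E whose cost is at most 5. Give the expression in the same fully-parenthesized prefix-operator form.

(1) ((b * (- (- (c + 0)))) * c)  =[mul_comm →]=  (c * (b * (- (- (c + 0)))))
(2) (c + 0)  =[add_zero →]=  c    ⊢ (c * (b * (- (- c))))
(3) (- (- c))  =[neg_neg →]=  c    ⊢ cost 5, within 5

(c * (b * c))   [cost 5]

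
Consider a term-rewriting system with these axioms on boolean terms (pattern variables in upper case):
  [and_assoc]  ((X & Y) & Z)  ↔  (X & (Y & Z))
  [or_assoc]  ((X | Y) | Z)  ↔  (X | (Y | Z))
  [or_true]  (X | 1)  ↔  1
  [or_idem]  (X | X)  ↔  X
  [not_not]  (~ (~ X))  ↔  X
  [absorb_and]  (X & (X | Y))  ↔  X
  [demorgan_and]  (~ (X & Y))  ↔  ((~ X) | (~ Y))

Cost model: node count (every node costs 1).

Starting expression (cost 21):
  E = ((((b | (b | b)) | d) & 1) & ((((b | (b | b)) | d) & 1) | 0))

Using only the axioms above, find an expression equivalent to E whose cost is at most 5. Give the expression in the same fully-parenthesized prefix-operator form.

1. [absorb_and →] ((((b | (b | b)) | d) & 1) & ((((b | (b | b)) | d) & 1) | 0))  →  (((b | (b | b)) | d) & 1)
2. [or_idem →] (b | b)  →  b;  E = (((b | b) | d) & 1)
3. [or_idem →] (b | b)  →  b;  cost 5 ≤ 5, done

((b | d) & 1)   [cost 5]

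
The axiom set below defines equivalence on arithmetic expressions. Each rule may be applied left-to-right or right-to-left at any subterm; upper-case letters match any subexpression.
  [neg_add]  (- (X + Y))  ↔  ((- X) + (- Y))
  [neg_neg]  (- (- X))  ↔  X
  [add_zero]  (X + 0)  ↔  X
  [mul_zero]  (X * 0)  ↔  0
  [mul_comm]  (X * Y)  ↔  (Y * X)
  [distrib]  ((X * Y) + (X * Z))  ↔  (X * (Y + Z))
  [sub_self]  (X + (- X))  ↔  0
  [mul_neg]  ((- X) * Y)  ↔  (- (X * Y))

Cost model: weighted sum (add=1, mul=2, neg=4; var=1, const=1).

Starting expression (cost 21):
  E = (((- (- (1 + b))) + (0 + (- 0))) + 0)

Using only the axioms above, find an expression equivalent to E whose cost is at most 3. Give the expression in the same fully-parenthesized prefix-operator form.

(1 + b)   [cost 3]

(1) (((- (- (1 + b))) + (0 + (- 0))) + 0)  =[add_zero →]=  ((- (- (1 + b))) + (0 + (- 0)))
(2) (- (- (1 + b)))  =[neg_neg →]=  (1 + b)    ⊢ ((1 + b) + (0 + (- 0)))
(3) (0 + (- 0))  =[sub_self →]=  0    ⊢ ((1 + b) + 0)
(4) ((1 + b) + 0)  =[add_zero →]=  (1 + b)    ⊢ cost 3, within 3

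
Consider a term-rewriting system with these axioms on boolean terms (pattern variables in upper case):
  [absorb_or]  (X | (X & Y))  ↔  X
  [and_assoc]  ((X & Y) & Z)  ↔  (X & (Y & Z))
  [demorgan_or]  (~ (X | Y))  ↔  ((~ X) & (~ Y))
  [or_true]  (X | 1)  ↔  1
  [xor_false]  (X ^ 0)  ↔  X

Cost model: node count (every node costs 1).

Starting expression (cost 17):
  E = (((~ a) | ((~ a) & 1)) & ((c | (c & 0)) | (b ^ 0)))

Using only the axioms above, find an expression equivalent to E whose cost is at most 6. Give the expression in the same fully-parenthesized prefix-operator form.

((~ a) & (c | b))   [cost 6]

1. [absorb_or →] (c | (c & 0))  →  c;  E = (((~ a) | ((~ a) & 1)) & (c | (b ^ 0)))
2. [absorb_or →] ((~ a) | ((~ a) & 1))  →  (~ a);  E = ((~ a) & (c | (b ^ 0)))
3. [xor_false →] (b ^ 0)  →  b;  cost 6 ≤ 6, done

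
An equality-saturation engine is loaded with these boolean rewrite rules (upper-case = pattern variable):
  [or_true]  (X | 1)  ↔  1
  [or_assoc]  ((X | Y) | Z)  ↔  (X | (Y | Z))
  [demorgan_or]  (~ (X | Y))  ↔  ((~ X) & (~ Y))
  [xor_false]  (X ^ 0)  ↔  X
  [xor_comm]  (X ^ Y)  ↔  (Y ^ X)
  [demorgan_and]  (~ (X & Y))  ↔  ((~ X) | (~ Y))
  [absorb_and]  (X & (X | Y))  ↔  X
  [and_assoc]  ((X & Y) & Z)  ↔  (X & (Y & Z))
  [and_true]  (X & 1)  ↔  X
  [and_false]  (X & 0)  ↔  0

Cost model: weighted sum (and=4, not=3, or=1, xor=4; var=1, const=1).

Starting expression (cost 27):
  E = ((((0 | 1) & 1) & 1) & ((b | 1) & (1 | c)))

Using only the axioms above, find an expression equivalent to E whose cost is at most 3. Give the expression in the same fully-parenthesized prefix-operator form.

(0 | 1)   [cost 3]

step 1: and_true (→) rewrites (((0 | 1) & 1) & 1) into ((0 | 1) & 1), now (((0 | 1) & 1) & ((b | 1) & (1 | c)))
step 2: or_true (→) rewrites (b | 1) into 1, now (((0 | 1) & 1) & (1 & (1 | c)))
step 3: absorb_and (→) rewrites (1 & (1 | c)) into 1, now (((0 | 1) & 1) & 1)
step 4: and_true (→) rewrites ((0 | 1) & 1) into (0 | 1), now ((0 | 1) & 1)
step 5: and_true (→) rewrites ((0 | 1) & 1) into (0 | 1), reaching cost 3 (bound 3)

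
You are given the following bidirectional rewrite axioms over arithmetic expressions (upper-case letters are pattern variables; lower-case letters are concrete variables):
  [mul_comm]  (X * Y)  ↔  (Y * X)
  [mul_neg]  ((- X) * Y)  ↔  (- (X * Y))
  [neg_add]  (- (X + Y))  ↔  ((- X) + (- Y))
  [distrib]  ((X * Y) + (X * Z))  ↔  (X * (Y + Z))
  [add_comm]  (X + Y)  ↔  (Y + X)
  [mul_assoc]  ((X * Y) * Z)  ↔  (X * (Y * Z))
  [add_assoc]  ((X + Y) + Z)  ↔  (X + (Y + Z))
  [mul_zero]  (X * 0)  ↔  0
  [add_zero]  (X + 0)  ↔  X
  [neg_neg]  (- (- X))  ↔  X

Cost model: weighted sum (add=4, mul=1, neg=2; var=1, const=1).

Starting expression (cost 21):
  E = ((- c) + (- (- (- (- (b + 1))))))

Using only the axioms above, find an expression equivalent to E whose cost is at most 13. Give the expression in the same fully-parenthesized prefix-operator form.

((- c) + (b + 1))   [cost 13]

step 1: neg_neg (→) rewrites (- (- (- (- (b + 1))))) into (- (- (b + 1))), now ((- c) + (- (- (b + 1))))
step 2: neg_neg (→) rewrites (- (- (b + 1))) into (b + 1), reaching cost 13 (bound 13)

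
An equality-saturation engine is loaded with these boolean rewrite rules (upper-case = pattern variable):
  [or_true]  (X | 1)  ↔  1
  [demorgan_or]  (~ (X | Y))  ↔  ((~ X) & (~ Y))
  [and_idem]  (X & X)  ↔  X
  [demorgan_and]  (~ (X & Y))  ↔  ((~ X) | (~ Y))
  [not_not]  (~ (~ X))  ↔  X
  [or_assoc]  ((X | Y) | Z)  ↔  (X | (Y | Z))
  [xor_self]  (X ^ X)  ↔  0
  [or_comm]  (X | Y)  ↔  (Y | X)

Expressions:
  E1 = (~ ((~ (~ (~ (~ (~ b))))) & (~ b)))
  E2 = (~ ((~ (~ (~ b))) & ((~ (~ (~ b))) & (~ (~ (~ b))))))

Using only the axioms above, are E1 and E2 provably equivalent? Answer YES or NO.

YES

(1) (~ (~ (~ (~ (~ b)))))  =[not_not →]=  (~ (~ (~ b)))    ⊢ (~ ((~ (~ (~ b))) & (~ b)))
(2) (~ (~ b))  =[not_not →]=  b    ⊢ (~ ((~ b) & (~ b)))
(3) ((~ b) & (~ b))  =[and_idem →]=  (~ b)    ⊢ (~ (~ b))
(4) (~ b)  =[not_not ←]=  (~ (~ (~ b)))    ⊢ (~ (~ (~ (~ b))))
(5) (~ (~ (~ b)))  =[and_idem ←]=  ((~ (~ (~ b))) & (~ (~ (~ b))))    ⊢ (~ ((~ (~ (~ b))) & (~ (~ (~ b)))))
(6) (~ (~ (~ b)))  =[and_idem ←]=  ((~ (~ (~ b))) & (~ (~ (~ b))))    ⊢ E2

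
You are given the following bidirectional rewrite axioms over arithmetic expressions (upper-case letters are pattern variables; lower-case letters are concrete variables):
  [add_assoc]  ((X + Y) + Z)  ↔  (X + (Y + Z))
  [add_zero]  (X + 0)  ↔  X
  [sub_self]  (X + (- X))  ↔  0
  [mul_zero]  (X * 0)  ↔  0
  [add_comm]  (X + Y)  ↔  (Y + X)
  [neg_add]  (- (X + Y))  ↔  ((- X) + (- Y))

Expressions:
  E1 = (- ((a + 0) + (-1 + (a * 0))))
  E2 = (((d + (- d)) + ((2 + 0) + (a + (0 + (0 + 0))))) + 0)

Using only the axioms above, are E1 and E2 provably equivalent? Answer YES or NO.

NO

Every axiom is a valid identity, so a rewrite proof would force E1 and E2 to agree under every assignment.
At a=0, d=0: E1 = 1 but E2 = 2; they differ, so no derivation exists.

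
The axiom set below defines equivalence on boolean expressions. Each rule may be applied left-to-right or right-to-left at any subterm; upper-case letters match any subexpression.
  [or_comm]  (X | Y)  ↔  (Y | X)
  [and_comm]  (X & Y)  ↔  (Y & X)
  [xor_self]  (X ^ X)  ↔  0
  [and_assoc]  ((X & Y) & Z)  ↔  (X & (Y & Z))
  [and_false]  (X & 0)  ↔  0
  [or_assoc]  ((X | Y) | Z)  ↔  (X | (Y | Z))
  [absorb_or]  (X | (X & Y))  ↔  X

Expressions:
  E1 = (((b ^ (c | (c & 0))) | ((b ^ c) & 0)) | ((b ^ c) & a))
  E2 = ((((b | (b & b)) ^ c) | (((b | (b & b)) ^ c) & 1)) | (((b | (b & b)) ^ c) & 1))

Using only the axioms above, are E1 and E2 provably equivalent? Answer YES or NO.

YES

(1) (c | (c & 0))  =[absorb_or →]=  c    ⊢ (((b ^ c) | ((b ^ c) & 0)) | ((b ^ c) & a))
(2) ((b ^ c) | ((b ^ c) & 0))  =[absorb_or →]=  (b ^ c)    ⊢ ((b ^ c) | ((b ^ c) & a))
(3) ((b ^ c) | ((b ^ c) & a))  =[absorb_or →]=  (b ^ c)
(4) b  =[absorb_or ←]=  (b | (b & b))    ⊢ ((b | (b & b)) ^ c)
(5) ((b | (b & b)) ^ c)  =[absorb_or ←]=  (((b | (b & b)) ^ c) | (((b | (b & b)) ^ c) & 1))
(6) ((b | (b & b)) ^ c)  =[absorb_or ←]=  (((b | (b & b)) ^ c) | (((b | (b & b)) ^ c) & 1))    ⊢ E2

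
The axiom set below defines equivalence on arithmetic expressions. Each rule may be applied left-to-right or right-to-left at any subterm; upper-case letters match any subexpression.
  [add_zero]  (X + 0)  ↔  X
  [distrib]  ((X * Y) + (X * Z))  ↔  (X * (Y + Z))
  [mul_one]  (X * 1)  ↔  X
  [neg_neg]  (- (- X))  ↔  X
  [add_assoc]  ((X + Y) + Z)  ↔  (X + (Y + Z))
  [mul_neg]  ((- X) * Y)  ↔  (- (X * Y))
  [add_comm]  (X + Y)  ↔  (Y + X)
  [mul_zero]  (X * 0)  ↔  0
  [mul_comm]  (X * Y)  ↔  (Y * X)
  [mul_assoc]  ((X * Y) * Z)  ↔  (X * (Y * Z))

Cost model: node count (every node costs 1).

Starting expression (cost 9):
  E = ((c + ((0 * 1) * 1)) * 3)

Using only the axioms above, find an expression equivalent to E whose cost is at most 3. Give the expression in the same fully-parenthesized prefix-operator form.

step 1: mul_one (→) rewrites (0 * 1) into 0, now ((c + (0 * 1)) * 3)
step 2: mul_one (→) rewrites (0 * 1) into 0, now ((c + 0) * 3)
step 3: add_zero (→) rewrites (c + 0) into c, reaching cost 3 (bound 3)

(c * 3)   [cost 3]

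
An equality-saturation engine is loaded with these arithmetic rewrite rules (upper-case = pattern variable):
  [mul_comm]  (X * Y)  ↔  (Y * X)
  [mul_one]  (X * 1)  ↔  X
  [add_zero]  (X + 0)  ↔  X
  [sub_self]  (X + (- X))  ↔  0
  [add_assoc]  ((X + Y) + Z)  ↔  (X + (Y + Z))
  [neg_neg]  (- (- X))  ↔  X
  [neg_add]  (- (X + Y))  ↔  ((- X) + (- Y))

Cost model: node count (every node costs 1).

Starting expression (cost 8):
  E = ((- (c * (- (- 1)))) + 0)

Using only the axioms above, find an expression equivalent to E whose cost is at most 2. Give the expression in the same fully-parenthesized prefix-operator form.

(- c)   [cost 2]

(1) (- (- 1))  =[neg_neg →]=  1    ⊢ ((- (c * 1)) + 0)
(2) (c * 1)  =[mul_one →]=  c    ⊢ ((- c) + 0)
(3) ((- c) + 0)  =[add_zero →]=  (- c)    ⊢ cost 2, within 2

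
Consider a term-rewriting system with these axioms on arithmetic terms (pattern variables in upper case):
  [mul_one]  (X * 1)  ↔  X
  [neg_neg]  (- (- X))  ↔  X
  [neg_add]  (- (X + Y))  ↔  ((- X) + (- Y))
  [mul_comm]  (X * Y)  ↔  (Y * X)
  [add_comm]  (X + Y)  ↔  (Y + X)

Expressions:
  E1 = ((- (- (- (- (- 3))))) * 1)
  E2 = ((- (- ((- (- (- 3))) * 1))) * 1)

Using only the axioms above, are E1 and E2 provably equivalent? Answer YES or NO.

step 1: neg_neg (→) rewrites (- (- (- (- 3)))) into (- (- 3)), now ((- (- (- 3))) * 1)
step 2: mul_one (←) rewrites (- 3) into ((- 3) * 1), now ((- (- ((- 3) * 1))) * 1)
step 3: neg_neg (←) rewrites 3 into (- (- 3)), which is E2

YES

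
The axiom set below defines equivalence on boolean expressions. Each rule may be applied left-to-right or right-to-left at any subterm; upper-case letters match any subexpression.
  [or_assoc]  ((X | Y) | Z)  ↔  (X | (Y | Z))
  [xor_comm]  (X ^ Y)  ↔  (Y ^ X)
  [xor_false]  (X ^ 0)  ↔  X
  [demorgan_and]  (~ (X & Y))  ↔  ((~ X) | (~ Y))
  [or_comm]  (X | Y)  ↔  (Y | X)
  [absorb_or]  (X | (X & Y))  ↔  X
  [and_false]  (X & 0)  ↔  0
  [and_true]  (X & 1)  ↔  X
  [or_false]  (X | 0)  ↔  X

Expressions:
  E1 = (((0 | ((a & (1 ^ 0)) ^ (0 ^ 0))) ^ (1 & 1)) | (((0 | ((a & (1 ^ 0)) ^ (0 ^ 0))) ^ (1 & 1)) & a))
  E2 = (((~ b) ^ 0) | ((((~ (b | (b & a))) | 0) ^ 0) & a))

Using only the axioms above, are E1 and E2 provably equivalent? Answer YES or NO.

NO

The axioms are sound identities: if E1 ↔* E2 then E1 and E2 evaluate identically under any assignment.
Under a=0, b=1: E1 evaluates to 1, E2 to 0. Distinct ⇒ no rewrite sequence connects them.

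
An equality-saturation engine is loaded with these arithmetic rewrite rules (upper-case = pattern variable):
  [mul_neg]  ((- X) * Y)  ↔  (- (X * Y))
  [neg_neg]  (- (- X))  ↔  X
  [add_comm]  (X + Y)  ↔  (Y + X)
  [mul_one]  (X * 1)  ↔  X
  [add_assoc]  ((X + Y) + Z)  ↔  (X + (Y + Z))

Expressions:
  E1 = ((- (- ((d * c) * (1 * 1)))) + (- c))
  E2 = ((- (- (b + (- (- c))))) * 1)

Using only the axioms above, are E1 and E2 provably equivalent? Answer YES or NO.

The axioms are sound identities: if E1 ↔* E2 then E1 and E2 evaluate identically under any assignment.
Under b=0, c=1, d=0: E1 evaluates to -1, E2 to 1. Distinct ⇒ no rewrite sequence connects them.

NO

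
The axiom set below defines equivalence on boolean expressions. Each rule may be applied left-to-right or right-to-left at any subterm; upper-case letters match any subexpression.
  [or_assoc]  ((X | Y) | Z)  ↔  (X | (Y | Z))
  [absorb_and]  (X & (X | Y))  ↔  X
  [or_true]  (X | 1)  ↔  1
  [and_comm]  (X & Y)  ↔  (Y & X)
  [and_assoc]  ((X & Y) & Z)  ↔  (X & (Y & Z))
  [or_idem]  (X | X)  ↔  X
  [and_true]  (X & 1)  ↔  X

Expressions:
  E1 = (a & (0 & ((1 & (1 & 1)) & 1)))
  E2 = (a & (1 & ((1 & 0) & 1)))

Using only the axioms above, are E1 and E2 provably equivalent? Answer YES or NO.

1. [and_true →] ((1 & (1 & 1)) & 1)  →  (1 & (1 & 1));  E1 = (a & (0 & (1 & (1 & 1))))
2. [and_true →] (1 & 1)  →  1;  E1 = (a & (0 & (1 & 1)))
3. [and_true →] (1 & 1)  →  1;  E1 = (a & (0 & 1))
4. [and_true ←] 0  →  (0 & 1);  E1 = (a & ((0 & 1) & 1))
5. [and_comm →] (0 & 1)  →  (1 & 0);  E1 = (a & ((1 & 0) & 1))
6. [and_comm →] ((1 & 0) & 1)  →  (1 & (1 & 0));  E1 = (a & (1 & (1 & 0)))
7. [and_true ←] (1 & 0)  →  ((1 & 0) & 1);  this is E2

YES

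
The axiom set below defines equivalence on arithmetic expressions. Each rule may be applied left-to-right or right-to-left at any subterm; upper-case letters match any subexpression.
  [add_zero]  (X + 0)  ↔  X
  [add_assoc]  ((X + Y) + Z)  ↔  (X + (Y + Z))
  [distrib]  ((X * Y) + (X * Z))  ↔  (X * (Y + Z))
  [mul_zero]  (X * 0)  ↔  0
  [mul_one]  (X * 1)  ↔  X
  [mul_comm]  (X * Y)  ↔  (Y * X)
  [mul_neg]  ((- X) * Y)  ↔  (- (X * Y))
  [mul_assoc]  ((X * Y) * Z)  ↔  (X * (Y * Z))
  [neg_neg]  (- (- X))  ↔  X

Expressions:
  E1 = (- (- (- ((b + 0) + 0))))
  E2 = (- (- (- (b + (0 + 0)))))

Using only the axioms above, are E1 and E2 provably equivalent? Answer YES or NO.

YES

step 1: neg_neg (→) rewrites (- (- (- ((b + 0) + 0)))) into (- ((b + 0) + 0))
step 2: add_zero (→) rewrites ((b + 0) + 0) into (b + 0), now (- (b + 0))
step 3: neg_neg (←) rewrites (- (b + 0)) into (- (- (- (b + 0))))
step 4: add_zero (←) rewrites 0 into (0 + 0), which is E2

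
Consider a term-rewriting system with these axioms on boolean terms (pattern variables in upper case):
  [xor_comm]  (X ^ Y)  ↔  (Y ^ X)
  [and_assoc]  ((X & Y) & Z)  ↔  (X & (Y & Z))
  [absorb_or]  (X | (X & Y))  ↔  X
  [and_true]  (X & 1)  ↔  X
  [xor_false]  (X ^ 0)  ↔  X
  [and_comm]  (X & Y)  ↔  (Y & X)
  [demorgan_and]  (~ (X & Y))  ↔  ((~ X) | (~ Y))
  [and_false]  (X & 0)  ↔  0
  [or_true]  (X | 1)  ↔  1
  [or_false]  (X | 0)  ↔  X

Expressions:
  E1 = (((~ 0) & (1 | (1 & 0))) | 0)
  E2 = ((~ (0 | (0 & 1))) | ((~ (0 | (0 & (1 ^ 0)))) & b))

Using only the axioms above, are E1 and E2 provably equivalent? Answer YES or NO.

(1) (((~ 0) & (1 | (1 & 0))) | 0)  =[or_false →]=  ((~ 0) & (1 | (1 & 0)))
(2) (1 | (1 & 0))  =[absorb_or →]=  1    ⊢ ((~ 0) & 1)
(3) ((~ 0) & 1)  =[and_true →]=  (~ 0)
(4) 0  =[absorb_or ←]=  (0 | (0 & 1))    ⊢ (~ (0 | (0 & 1)))
(5) (~ (0 | (0 & 1)))  =[absorb_or ←]=  ((~ (0 | (0 & 1))) | ((~ (0 | (0 & 1))) & b))
(6) 1  =[xor_false ←]=  (1 ^ 0)    ⊢ E2

YES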